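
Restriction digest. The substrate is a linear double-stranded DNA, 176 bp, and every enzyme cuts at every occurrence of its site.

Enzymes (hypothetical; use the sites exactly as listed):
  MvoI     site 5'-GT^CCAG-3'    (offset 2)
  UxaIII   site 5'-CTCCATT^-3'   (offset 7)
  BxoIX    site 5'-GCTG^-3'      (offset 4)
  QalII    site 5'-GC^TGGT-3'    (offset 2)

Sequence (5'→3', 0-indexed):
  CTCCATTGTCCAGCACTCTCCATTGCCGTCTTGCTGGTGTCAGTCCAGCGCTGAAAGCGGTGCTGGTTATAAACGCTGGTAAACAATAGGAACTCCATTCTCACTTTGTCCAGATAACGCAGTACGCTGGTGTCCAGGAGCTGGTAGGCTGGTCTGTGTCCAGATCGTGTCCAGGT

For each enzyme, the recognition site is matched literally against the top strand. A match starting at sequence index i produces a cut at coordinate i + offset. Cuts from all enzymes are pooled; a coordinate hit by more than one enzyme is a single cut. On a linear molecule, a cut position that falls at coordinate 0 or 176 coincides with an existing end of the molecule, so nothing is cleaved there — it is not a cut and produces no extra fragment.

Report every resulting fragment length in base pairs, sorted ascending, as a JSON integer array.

[2,2,2,2,2,2,2,4,6,6,7,8,8,8,9,10,10,10,11,11,15,18,21]

Scan for sites:
  MvoI GTCCAG/2: at [7, 42, 107, 131, 157, 168] ⇒ [9, 44, 109, 133, 159, 170]
  UxaIII CTCCATT/7: at [0, 17, 92] ⇒ [7, 24, 99]
  BxoIX GCTG/4: at [32, 49, 61, 74, 125, 139, 147] ⇒ [36, 53, 65, 78, 129, 143, 151]
  QalII GCTGGT/2: at [32, 61, 74, 125, 139, 147] ⇒ [34, 63, 76, 127, 141, 149]

Pooled cuts: [7, 9, 24, 34, 36, 44, 53, 63, 65, 76, 78, 99, 109, 127, 129, 133, 141, 143, 149, 151, 159, 170]

Fragment lengths:
  [0,7): 7 bp
  [7,9): 2 bp
  [9,24): 15 bp
  [24,34): 10 bp
  [34,36): 2 bp
  [36,44): 8 bp
  [44,53): 9 bp
  [53,63): 10 bp
  [63,65): 2 bp
  [65,76): 11 bp
  [76,78): 2 bp
  [78,99): 21 bp
  [99,109): 10 bp
  [109,127): 18 bp
  [127,129): 2 bp
  [129,133): 4 bp
  [133,141): 8 bp
  [141,143): 2 bp
  [143,149): 6 bp
  [149,151): 2 bp
  [151,159): 8 bp
  [159,170): 11 bp
  [170,176): 6 bp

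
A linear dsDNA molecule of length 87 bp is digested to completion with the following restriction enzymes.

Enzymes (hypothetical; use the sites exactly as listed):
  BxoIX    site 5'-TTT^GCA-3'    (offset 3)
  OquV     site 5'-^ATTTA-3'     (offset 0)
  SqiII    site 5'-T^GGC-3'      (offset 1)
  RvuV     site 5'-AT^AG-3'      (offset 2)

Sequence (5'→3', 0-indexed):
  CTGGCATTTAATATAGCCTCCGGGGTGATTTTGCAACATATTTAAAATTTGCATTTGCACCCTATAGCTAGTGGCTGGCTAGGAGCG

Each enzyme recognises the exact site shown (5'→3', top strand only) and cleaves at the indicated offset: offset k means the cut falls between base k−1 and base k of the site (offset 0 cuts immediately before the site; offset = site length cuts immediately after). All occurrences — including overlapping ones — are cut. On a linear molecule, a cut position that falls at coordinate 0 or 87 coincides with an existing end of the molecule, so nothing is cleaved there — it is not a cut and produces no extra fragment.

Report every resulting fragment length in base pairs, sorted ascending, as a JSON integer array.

Site scan:
  BxoIX (TTTGCA, off=3): starts [29, 47, 53] → cuts [32, 50, 56]
  OquV (ATTTA, off=0): starts [5, 39] → cuts [5, 39]
  SqiII (TGGC, off=1): starts [1, 71, 75] → cuts [2, 72, 76]
  RvuV (ATAG, off=2): starts [12, 63] → cuts [14, 65]

All cut coordinates (distinct, sorted): [2, 5, 14, 32, 39, 50, 56, 65, 72, 76]

Fragment lengths:
  [0,2): 2 bp
  [2,5): 3 bp
  [5,14): 9 bp
  [14,32): 18 bp
  [32,39): 7 bp
  [39,50): 11 bp
  [50,56): 6 bp
  [56,65): 9 bp
  [65,72): 7 bp
  [72,76): 4 bp
  [76,87): 11 bp

[2,3,4,6,7,7,9,9,11,11,18]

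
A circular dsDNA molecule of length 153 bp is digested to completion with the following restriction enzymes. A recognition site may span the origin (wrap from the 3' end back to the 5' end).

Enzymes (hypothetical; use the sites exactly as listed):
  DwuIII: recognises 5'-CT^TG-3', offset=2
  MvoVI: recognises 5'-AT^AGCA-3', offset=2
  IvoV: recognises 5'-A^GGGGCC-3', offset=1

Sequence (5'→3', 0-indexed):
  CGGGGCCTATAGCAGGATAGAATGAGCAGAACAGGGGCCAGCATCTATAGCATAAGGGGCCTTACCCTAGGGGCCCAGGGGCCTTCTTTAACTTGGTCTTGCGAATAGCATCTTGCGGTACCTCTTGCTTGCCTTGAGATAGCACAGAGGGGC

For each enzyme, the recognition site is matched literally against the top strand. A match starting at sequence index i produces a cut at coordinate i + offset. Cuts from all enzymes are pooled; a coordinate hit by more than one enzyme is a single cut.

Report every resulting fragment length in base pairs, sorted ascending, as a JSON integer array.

[4,5,6,6,7,7,7,8,8,12,14,15,15,16,23]

Site scan:
  DwuIII CTTG/2: at [91, 97, 111, 123, 127, 132] ⇒ [93, 99, 113, 125, 129, 134]
  MvoVI ATAGCA/2: at [8, 46, 104, 138] ⇒ [10, 48, 106, 140]
  IvoV AGGGGCC/1: at [32, 54, 68, 76, 147] ⇒ [33, 55, 69, 77, 148]

Pooled cuts: [10, 33, 48, 55, 69, 77, 93, 99, 106, 113, 125, 129, 134, 140, 148]

Fragment lengths:
  10→33: 23 bp
  33→48: 15 bp
  48→55: 7 bp
  55→69: 14 bp
  69→77: 8 bp
  77→93: 16 bp
  93→99: 6 bp
  99→106: 7 bp
  106→113: 7 bp
  113→125: 12 bp
  125→129: 4 bp
  129→134: 5 bp
  134→140: 6 bp
  140→148: 8 bp
  148→10 (wrap): 153-148+10 = 15 bp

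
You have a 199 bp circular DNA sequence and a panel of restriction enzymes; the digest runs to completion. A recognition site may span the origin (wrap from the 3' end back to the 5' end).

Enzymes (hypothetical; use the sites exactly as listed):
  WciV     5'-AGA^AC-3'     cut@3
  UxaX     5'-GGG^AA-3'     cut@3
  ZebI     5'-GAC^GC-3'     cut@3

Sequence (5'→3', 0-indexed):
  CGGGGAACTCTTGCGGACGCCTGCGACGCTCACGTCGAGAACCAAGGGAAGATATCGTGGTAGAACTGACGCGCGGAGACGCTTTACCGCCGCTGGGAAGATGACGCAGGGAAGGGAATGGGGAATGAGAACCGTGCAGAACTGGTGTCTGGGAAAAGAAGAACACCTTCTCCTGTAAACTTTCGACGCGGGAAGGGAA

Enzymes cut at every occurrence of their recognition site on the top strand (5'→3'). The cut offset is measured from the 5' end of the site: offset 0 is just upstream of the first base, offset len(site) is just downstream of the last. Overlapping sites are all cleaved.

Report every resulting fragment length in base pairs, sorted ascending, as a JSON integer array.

Per-enzyme occurrences:
  WciV (AGAAC, off=3): starts [37, 61, 127, 137, 159] → cuts [40, 64, 130, 140, 162]
  UxaX (GGGAA, off=3): starts [2, 45, 94, 108, 113, 120, 150, 189, 194] → cuts [5, 48, 97, 111, 116, 123, 153, 192, 197]
  ZebI (GACGC, off=3): starts [15, 24, 67, 77, 102, 184] → cuts [18, 27, 70, 80, 105, 187]

Pooled cuts: [5, 18, 27, 40, 48, 64, 70, 80, 97, 105, 111, 116, 123, 130, 140, 153, 162, 187, 192, 197]

Fragment lengths:
  5→18: 13 bp
  18→27: 9 bp
  27→40: 13 bp
  40→48: 8 bp
  48→64: 16 bp
  64→70: 6 bp
  70→80: 10 bp
  80→97: 17 bp
  97→105: 8 bp
  105→111: 6 bp
  111→116: 5 bp
  116→123: 7 bp
  123→130: 7 bp
  130→140: 10 bp
  140→153: 13 bp
  153→162: 9 bp
  162→187: 25 bp
  187→192: 5 bp
  192→197: 5 bp
  197→5 (wrap): 199-197+5 = 7 bp

[5,5,5,6,6,7,7,7,8,8,9,9,10,10,13,13,13,16,17,25]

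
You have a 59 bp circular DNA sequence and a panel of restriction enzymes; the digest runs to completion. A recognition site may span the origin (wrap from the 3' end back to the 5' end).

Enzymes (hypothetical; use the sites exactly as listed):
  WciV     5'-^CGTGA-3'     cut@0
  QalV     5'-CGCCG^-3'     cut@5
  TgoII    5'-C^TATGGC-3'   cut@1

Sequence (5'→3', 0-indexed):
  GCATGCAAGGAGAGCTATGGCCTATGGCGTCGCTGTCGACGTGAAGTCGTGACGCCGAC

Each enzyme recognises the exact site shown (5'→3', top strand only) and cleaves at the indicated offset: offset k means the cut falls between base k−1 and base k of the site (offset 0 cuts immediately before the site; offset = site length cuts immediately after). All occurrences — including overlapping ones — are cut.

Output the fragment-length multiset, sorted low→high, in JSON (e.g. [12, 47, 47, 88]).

Site scan:
  WciV CGTGA/0: at [39, 47] ⇒ [39, 47]
  QalV CGCCG/5: at [52] ⇒ [57]
  TgoII CTATGGC/1: at [14, 21] ⇒ [15, 22]

All cut coordinates (distinct, sorted): [15, 22, 39, 47, 57]

Fragments:
  15→22: 7 bp
  22→39: 17 bp
  39→47: 8 bp
  47→57: 10 bp
  57→15 (wrap): 59-57+15 = 17 bp

[7,8,10,17,17]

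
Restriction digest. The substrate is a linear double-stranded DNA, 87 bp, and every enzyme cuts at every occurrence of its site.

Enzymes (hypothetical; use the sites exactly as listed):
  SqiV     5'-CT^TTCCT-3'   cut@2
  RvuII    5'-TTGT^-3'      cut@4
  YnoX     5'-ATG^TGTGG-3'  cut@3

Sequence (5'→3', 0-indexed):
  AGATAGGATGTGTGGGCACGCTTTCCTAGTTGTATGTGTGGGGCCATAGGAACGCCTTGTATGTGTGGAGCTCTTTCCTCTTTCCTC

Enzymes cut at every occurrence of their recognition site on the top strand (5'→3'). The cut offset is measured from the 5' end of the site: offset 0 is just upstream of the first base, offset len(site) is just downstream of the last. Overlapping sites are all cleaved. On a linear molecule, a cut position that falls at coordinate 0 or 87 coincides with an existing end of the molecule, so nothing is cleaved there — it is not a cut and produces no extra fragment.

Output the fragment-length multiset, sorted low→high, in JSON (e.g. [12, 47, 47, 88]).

Per-enzyme occurrences:
  SqiV CTTTCCT/2: at [20, 72, 79] ⇒ [22, 74, 81]
  RvuII TTGT/4: at [29, 56] ⇒ [33, 60]
  YnoX ATGTGTGG/3: at [7, 33, 60] ⇒ [10, 36, 63]

Pooled cuts: [10, 22, 33, 36, 60, 63, 74, 81]

Fragment lengths:
  [0,10): 10 bp
  [10,22): 12 bp
  [22,33): 11 bp
  [33,36): 3 bp
  [36,60): 24 bp
  [60,63): 3 bp
  [63,74): 11 bp
  [74,81): 7 bp
  [81,87): 6 bp

[3,3,6,7,10,11,11,12,24]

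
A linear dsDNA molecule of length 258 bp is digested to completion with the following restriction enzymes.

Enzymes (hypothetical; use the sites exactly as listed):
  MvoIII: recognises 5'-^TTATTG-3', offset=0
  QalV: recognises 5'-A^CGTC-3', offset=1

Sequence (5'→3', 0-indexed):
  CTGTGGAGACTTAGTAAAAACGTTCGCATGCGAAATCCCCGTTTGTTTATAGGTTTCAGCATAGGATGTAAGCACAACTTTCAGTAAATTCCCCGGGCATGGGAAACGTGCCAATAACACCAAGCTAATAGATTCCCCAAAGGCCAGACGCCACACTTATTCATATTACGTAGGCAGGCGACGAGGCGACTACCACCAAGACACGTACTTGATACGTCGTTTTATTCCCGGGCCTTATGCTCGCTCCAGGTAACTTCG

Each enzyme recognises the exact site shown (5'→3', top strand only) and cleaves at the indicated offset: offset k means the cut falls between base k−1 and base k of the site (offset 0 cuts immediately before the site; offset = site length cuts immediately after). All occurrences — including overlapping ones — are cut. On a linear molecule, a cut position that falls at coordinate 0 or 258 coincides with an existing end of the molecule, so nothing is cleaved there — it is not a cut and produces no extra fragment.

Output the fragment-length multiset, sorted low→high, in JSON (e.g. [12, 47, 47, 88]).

Site scan:
  MvoIII (TTATTG, off=0): no sites
  QalV ACGTC/1: at [213] ⇒ [214]

Pooled cuts: [214]

Fragment lengths:
  [0,214): 214 bp
  [214,258): 44 bp

[44,214]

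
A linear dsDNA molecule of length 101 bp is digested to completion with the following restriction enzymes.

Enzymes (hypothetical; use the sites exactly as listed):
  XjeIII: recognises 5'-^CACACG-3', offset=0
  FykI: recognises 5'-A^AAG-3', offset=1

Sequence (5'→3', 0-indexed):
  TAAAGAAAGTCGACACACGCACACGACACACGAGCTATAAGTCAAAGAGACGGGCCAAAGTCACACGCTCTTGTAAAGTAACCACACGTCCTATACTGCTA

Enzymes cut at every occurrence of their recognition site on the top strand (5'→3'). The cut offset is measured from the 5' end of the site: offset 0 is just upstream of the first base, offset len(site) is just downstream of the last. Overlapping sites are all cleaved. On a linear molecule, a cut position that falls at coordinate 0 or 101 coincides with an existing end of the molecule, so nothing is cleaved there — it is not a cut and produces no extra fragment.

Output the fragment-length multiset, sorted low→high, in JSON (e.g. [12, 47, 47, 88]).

Site scan:
  XjeIII CACACG/0: at [13, 19, 26, 61, 82] ⇒ [13, 19, 26, 61, 82]
  FykI AAAG/1: at [1, 5, 43, 56, 74] ⇒ [2, 6, 44, 57, 75]

Pooled cuts: [2, 6, 13, 19, 26, 44, 57, 61, 75, 82]

Fragment lengths:
  [0,2): 2 bp
  [2,6): 4 bp
  [6,13): 7 bp
  [13,19): 6 bp
  [19,26): 7 bp
  [26,44): 18 bp
  [44,57): 13 bp
  [57,61): 4 bp
  [61,75): 14 bp
  [75,82): 7 bp
  [82,101): 19 bp

[2,4,4,6,7,7,7,13,14,18,19]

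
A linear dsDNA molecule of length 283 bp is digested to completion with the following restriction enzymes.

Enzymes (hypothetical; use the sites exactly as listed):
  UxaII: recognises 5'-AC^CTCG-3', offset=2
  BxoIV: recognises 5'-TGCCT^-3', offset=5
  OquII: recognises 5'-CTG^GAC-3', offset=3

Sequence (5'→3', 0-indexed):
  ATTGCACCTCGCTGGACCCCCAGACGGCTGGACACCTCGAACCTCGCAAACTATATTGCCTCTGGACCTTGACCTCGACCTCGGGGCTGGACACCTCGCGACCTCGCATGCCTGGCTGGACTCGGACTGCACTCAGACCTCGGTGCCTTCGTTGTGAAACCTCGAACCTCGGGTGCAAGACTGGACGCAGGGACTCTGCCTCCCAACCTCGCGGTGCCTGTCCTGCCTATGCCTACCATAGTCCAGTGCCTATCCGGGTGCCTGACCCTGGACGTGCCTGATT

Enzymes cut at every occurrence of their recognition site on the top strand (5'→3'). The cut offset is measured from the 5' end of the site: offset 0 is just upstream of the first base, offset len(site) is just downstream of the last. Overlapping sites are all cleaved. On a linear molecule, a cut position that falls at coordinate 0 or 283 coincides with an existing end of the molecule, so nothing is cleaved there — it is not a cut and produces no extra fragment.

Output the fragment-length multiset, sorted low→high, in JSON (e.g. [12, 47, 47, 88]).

Per-enzyme occurrences:
  UxaII (ACCTCG, off=2): starts [5, 33, 40, 71, 77, 92, 100, 136, 158, 165, 205] → cuts [7, 35, 42, 73, 79, 94, 102, 138, 160, 167, 207]
  BxoIV (TGCCT, off=5): starts [56, 108, 143, 196, 214, 223, 229, 246, 258, 274] → cuts [61, 113, 148, 201, 219, 228, 234, 251, 263, 279]
  OquII (CTGGAC, off=3): starts [11, 27, 61, 86, 115, 180, 267] → cuts [14, 30, 64, 89, 118, 183, 270]

Pooled cuts: [7, 14, 30, 35, 42, 61, 64, 73, 79, 89, 94, 102, 113, 118, 138, 148, 160, 167, 183, 201, 207, 219, 228, 234, 251, 263, 270, 279]

Fragment lengths:
  [0,7): 7 bp
  [7,14): 7 bp
  [14,30): 16 bp
  [30,35): 5 bp
  [35,42): 7 bp
  [42,61): 19 bp
  [61,64): 3 bp
  [64,73): 9 bp
  [73,79): 6 bp
  [79,89): 10 bp
  [89,94): 5 bp
  [94,102): 8 bp
  [102,113): 11 bp
  [113,118): 5 bp
  [118,138): 20 bp
  [138,148): 10 bp
  [148,160): 12 bp
  [160,167): 7 bp
  [167,183): 16 bp
  [183,201): 18 bp
  [201,207): 6 bp
  [207,219): 12 bp
  [219,228): 9 bp
  [228,234): 6 bp
  [234,251): 17 bp
  [251,263): 12 bp
  [263,270): 7 bp
  [270,279): 9 bp
  [279,283): 4 bp

[3,4,5,5,5,6,6,6,7,7,7,7,7,8,9,9,9,10,10,11,12,12,12,16,16,17,18,19,20]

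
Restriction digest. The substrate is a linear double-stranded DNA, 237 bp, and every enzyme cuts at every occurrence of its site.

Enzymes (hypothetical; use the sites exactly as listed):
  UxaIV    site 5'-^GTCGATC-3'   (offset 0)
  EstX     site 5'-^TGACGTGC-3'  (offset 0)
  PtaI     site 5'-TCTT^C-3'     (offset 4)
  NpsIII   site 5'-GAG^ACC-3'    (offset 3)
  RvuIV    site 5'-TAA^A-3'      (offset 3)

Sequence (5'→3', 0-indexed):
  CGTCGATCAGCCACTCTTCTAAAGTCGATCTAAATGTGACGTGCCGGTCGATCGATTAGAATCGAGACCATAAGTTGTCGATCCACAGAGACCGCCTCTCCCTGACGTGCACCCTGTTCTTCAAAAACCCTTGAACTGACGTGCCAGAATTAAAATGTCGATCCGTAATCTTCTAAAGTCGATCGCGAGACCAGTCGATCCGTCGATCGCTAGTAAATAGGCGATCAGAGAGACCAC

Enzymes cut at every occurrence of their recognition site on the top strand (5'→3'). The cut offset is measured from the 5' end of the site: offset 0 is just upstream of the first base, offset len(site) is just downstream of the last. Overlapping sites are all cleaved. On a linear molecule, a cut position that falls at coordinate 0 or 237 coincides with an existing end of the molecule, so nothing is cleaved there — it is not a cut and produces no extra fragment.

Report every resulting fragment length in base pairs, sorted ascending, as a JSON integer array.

[1,1,1,3,3,4,4,4,5,8,10,10,10,12,12,14,15,15,16,16,17,17,19,20]

Site scan:
  UxaIV (GTCGATC, off=0): starts [1, 23, 46, 76, 156, 177, 193, 201] → cuts [1, 23, 46, 76, 156, 177, 193, 201]
  EstX (TGACGTGC, off=0): starts [36, 102, 136] → cuts [36, 102, 136]
  PtaI (TCTTC, off=4): starts [14, 117, 168] → cuts [18, 121, 172]
  NpsIII (GAGACC, off=3): starts [63, 87, 186, 229] → cuts [66, 90, 189, 232]
  RvuIV (TAAA, off=3): starts [19, 30, 150, 173, 213] → cuts [22, 33, 153, 176, 216]

All cut coordinates (distinct, sorted): [1, 18, 22, 23, 33, 36, 46, 66, 76, 90, 102, 121, 136, 153, 156, 172, 176, 177, 189, 193, 201, 216, 232]

Fragments:
  [0,1): 1 bp
  [1,18): 17 bp
  [18,22): 4 bp
  [22,23): 1 bp
  [23,33): 10 bp
  [33,36): 3 bp
  [36,46): 10 bp
  [46,66): 20 bp
  [66,76): 10 bp
  [76,90): 14 bp
  [90,102): 12 bp
  [102,121): 19 bp
  [121,136): 15 bp
  [136,153): 17 bp
  [153,156): 3 bp
  [156,172): 16 bp
  [172,176): 4 bp
  [176,177): 1 bp
  [177,189): 12 bp
  [189,193): 4 bp
  [193,201): 8 bp
  [201,216): 15 bp
  [216,232): 16 bp
  [232,237): 5 bp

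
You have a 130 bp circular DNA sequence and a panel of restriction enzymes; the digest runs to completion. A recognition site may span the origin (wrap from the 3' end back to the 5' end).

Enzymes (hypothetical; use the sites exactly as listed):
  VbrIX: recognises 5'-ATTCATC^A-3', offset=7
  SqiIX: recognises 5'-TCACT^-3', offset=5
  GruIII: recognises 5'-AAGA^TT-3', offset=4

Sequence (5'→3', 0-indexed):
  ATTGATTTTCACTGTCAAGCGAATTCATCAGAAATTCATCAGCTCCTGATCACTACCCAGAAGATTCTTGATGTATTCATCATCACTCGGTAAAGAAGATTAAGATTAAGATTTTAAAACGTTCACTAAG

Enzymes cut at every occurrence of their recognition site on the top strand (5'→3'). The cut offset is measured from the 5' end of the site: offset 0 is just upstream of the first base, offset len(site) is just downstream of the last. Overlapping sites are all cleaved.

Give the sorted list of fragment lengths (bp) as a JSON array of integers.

Site scan:
  VbrIX (ATTCATCA, off=7): starts [22, 33, 74] → cuts [29, 40, 81]
  SqiIX (TCACT, off=5): starts [8, 49, 82, 122] → cuts [13, 54, 87, 127]
  GruIII (AAGATT, off=4): starts [60, 95, 101, 107, 127] → cuts [1, 64, 99, 105, 111]

All cut coordinates (distinct, sorted): [1, 13, 29, 40, 54, 64, 81, 87, 99, 105, 111, 127]

Fragments:
  1→13: 12 bp
  13→29: 16 bp
  29→40: 11 bp
  40→54: 14 bp
  54→64: 10 bp
  64→81: 17 bp
  81→87: 6 bp
  87→99: 12 bp
  99→105: 6 bp
  105→111: 6 bp
  111→127: 16 bp
  127→1 (wrap): 130-127+1 = 4 bp

[4,6,6,6,10,11,12,12,14,16,16,17]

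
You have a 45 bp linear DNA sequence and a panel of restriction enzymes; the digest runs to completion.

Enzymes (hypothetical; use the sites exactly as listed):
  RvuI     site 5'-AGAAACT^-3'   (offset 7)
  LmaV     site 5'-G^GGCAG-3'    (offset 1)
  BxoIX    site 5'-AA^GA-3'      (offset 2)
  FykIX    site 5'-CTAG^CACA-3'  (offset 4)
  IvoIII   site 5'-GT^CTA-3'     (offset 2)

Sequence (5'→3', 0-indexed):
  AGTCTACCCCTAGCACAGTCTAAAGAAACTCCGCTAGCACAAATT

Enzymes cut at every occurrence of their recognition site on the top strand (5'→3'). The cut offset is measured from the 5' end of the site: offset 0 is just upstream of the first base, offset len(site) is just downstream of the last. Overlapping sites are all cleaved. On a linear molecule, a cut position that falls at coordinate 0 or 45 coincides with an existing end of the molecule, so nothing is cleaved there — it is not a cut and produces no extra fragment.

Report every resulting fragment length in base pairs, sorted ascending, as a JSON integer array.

Site scan:
  RvuI AGAAACT/7: at [23] ⇒ [30]
  LmaV (GGGCAG, off=1): no sites
  BxoIX AAGA/2: at [22] ⇒ [24]
  FykIX CTAGCACA/4: at [9, 33] ⇒ [13, 37]
  IvoIII GTCTA/2: at [1, 17] ⇒ [3, 19]

Pooled cuts: [3, 13, 19, 24, 30, 37]

Fragments:
  [0,3): 3 bp
  [3,13): 10 bp
  [13,19): 6 bp
  [19,24): 5 bp
  [24,30): 6 bp
  [30,37): 7 bp
  [37,45): 8 bp

[3,5,6,6,7,8,10]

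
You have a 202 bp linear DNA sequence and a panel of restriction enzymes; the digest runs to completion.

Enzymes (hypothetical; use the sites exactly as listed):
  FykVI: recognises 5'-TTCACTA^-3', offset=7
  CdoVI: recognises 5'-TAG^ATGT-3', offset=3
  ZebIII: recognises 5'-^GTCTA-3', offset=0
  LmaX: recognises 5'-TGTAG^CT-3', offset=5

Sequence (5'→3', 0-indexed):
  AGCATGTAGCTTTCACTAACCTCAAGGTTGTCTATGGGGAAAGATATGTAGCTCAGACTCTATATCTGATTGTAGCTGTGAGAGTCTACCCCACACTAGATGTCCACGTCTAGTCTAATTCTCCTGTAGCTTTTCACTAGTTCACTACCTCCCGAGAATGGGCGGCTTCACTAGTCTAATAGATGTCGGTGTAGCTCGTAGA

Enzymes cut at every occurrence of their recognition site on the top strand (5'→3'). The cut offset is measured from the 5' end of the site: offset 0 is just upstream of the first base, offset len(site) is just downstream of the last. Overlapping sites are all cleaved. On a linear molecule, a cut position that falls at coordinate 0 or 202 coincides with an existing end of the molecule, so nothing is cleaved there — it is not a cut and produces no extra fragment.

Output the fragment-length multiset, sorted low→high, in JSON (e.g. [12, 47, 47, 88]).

[5,8,8,8,8,9,9,9,10,11,12,16,17,22,24,26]

Site scan:
  FykVI (TTCACTA, off=7): starts [11, 132, 140, 166] → cuts [18, 139, 147, 173]
  CdoVI (TAGATGT, off=3): starts [96, 179] → cuts [99, 182]
  ZebIII (GTCTA, off=0): starts [29, 83, 107, 112, 173] → cuts [29, 83, 107, 112, 173]
  LmaX (TGTAGCT, off=5): starts [4, 46, 70, 124, 189] → cuts [9, 51, 75, 129, 194]

Pooled cuts: [9, 18, 29, 51, 75, 83, 99, 107, 112, 129, 139, 147, 173, 182, 194]

Fragment lengths:
  [0,9): 9 bp
  [9,18): 9 bp
  [18,29): 11 bp
  [29,51): 22 bp
  [51,75): 24 bp
  [75,83): 8 bp
  [83,99): 16 bp
  [99,107): 8 bp
  [107,112): 5 bp
  [112,129): 17 bp
  [129,139): 10 bp
  [139,147): 8 bp
  [147,173): 26 bp
  [173,182): 9 bp
  [182,194): 12 bp
  [194,202): 8 bp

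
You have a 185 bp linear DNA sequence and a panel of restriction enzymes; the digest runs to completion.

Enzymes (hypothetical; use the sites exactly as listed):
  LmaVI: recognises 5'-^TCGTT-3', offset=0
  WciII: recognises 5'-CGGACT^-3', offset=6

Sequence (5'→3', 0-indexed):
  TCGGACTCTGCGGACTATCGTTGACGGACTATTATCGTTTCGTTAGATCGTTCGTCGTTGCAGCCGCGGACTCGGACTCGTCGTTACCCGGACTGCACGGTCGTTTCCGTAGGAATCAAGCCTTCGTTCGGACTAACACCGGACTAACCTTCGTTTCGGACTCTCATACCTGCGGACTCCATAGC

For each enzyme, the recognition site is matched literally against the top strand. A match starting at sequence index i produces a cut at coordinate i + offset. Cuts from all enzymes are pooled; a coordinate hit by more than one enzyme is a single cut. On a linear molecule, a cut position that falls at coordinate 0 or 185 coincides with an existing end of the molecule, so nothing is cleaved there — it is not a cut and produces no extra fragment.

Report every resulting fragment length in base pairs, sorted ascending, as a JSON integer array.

[1,2,4,5,5,6,6,7,7,7,8,9,11,11,12,13,14,16,18,23]

Site scan:
  LmaVI (TCGTT, off=0): starts [17, 34, 39, 47, 54, 80, 100, 123, 150] → cuts [17, 34, 39, 47, 54, 80, 100, 123, 150]
  WciII (CGGACT, off=6): starts [1, 10, 24, 66, 72, 88, 128, 139, 156, 172] → cuts [7, 16, 30, 72, 78, 94, 134, 145, 162, 178]

Pooled cuts: [7, 16, 17, 30, 34, 39, 47, 54, 72, 78, 80, 94, 100, 123, 134, 145, 150, 162, 178]

Fragment lengths:
  [0,7): 7 bp
  [7,16): 9 bp
  [16,17): 1 bp
  [17,30): 13 bp
  [30,34): 4 bp
  [34,39): 5 bp
  [39,47): 8 bp
  [47,54): 7 bp
  [54,72): 18 bp
  [72,78): 6 bp
  [78,80): 2 bp
  [80,94): 14 bp
  [94,100): 6 bp
  [100,123): 23 bp
  [123,134): 11 bp
  [134,145): 11 bp
  [145,150): 5 bp
  [150,162): 12 bp
  [162,178): 16 bp
  [178,185): 7 bp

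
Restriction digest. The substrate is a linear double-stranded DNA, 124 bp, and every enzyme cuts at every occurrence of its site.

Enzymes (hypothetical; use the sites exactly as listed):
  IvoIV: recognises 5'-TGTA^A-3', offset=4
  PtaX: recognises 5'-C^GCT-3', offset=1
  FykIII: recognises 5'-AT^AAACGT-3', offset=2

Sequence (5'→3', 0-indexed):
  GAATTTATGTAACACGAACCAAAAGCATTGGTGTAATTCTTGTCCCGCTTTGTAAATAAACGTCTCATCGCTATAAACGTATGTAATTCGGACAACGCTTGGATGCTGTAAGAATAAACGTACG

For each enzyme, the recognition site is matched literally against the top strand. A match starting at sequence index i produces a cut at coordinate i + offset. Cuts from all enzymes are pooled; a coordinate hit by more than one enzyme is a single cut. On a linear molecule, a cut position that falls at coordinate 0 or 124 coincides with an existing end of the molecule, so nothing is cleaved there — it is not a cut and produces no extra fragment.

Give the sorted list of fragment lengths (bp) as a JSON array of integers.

[3,5,5,8,9,11,11,11,11,12,14,24]

Site scan:
  IvoIV TGTAA/4: at [7, 31, 50, 81, 106] ⇒ [11, 35, 54, 85, 110]
  PtaX CGCT/1: at [45, 68, 95] ⇒ [46, 69, 96]
  FykIII ATAAACGT/2: at [55, 72, 113] ⇒ [57, 74, 115]

All cut coordinates (distinct, sorted): [11, 35, 46, 54, 57, 69, 74, 85, 96, 110, 115]

Fragments:
  [0,11): 11 bp
  [11,35): 24 bp
  [35,46): 11 bp
  [46,54): 8 bp
  [54,57): 3 bp
  [57,69): 12 bp
  [69,74): 5 bp
  [74,85): 11 bp
  [85,96): 11 bp
  [96,110): 14 bp
  [110,115): 5 bp
  [115,124): 9 bp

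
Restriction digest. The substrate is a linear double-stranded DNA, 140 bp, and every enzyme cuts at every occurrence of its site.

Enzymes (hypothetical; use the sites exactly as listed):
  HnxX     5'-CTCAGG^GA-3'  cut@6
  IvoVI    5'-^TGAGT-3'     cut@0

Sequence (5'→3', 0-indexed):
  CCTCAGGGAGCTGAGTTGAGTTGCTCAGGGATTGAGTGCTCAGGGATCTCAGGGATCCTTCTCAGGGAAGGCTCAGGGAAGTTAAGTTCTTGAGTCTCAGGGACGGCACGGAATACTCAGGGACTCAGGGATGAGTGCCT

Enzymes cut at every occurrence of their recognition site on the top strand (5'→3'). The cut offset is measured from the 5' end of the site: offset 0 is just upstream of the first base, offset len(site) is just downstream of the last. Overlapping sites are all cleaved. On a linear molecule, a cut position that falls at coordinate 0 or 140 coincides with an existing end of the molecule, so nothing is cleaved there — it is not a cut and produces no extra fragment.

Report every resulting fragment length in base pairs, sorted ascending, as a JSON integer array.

Per-enzyme occurrences:
  HnxX CTCAGGGA/6: at [1, 23, 38, 47, 60, 71, 95, 115, 123] ⇒ [7, 29, 44, 53, 66, 77, 101, 121, 129]
  IvoVI TGAGT/0: at [11, 16, 32, 90, 131] ⇒ [11, 16, 32, 90, 131]

All cut coordinates (distinct, sorted): [7, 11, 16, 29, 32, 44, 53, 66, 77, 90, 101, 121, 129, 131]

Fragment lengths:
  [0,7): 7 bp
  [7,11): 4 bp
  [11,16): 5 bp
  [16,29): 13 bp
  [29,32): 3 bp
  [32,44): 12 bp
  [44,53): 9 bp
  [53,66): 13 bp
  [66,77): 11 bp
  [77,90): 13 bp
  [90,101): 11 bp
  [101,121): 20 bp
  [121,129): 8 bp
  [129,131): 2 bp
  [131,140): 9 bp

[2,3,4,5,7,8,9,9,11,11,12,13,13,13,20]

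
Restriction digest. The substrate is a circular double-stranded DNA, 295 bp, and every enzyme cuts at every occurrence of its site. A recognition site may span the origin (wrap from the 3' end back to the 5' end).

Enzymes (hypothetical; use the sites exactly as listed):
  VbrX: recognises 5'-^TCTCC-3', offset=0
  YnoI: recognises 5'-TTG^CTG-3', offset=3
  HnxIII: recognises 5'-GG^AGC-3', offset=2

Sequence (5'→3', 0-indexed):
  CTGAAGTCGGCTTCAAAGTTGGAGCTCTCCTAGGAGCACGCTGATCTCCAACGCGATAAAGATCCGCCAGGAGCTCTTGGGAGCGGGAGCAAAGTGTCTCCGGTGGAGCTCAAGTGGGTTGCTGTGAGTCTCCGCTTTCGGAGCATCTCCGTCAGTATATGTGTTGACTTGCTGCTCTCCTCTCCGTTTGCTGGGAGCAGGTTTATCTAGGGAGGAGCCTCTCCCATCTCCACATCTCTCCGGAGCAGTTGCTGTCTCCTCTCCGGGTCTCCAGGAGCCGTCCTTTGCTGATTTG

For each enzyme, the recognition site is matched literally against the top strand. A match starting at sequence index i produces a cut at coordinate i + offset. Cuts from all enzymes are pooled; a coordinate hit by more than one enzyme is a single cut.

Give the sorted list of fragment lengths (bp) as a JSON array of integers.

[3,3,4,4,4,5,5,5,6,7,7,7,8,8,8,8,9,9,10,10,10,10,10,12,13,15,20,22,26,27]

Per-enzyme occurrences:
  VbrX TCTCC/0: at [25, 44, 96, 128, 145, 175, 180, 219, 226, 236, 254, 259, 267] ⇒ [25, 44, 96, 128, 145, 175, 180, 219, 226, 236, 254, 259, 267]
  YnoI TTGCTG/3: at [118, 168, 187, 248, 284, 292] ⇒ [0, 121, 171, 190, 251, 287]
  HnxIII GGAGC/2: at [20, 32, 69, 79, 85, 104, 139, 193, 213, 241, 273] ⇒ [22, 34, 71, 81, 87, 106, 141, 195, 215, 243, 275]

Pooled cuts: [0, 22, 25, 34, 44, 71, 81, 87, 96, 106, 121, 128, 141, 145, 171, 175, 180, 190, 195, 215, 219, 226, 236, 243, 251, 254, 259, 267, 275, 287]

Fragment lengths:
  0→22: 22 bp
  22→25: 3 bp
  25→34: 9 bp
  34→44: 10 bp
  44→71: 27 bp
  71→81: 10 bp
  81→87: 6 bp
  87→96: 9 bp
  96→106: 10 bp
  106→121: 15 bp
  121→128: 7 bp
  128→141: 13 bp
  141→145: 4 bp
  145→171: 26 bp
  171→175: 4 bp
  175→180: 5 bp
  180→190: 10 bp
  190→195: 5 bp
  195→215: 20 bp
  215→219: 4 bp
  219→226: 7 bp
  226→236: 10 bp
  236→243: 7 bp
  243→251: 8 bp
  251→254: 3 bp
  254→259: 5 bp
  259→267: 8 bp
  267→275: 8 bp
  275→287: 12 bp
  287→0 (wrap): 295-287+0 = 8 bp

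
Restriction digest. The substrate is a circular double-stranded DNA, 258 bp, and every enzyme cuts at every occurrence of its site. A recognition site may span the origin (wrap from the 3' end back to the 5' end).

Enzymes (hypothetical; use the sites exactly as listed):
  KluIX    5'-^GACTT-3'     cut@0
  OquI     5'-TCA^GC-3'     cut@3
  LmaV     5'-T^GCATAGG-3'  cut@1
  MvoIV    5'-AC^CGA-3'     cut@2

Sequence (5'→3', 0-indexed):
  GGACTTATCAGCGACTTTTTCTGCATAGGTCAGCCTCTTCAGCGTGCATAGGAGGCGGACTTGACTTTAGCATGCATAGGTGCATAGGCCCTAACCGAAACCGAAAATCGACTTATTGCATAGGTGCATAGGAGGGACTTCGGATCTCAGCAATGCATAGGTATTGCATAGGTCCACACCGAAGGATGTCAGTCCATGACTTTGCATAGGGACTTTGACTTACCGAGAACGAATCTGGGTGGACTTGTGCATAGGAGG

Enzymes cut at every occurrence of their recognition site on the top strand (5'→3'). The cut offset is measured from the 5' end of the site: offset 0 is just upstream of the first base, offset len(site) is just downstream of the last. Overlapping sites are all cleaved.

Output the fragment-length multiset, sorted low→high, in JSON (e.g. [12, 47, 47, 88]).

Scan for sites:
  KluIX GACTT/0: at [1, 12, 57, 62, 109, 135, 197, 210, 216, 241] ⇒ [1, 12, 57, 62, 109, 135, 197, 210, 216, 241]
  OquI TCAGC/3: at [7, 29, 38, 146] ⇒ [10, 32, 41, 149]
  LmaV TGCATAGG/1: at [21, 44, 72, 80, 116, 124, 153, 164, 202, 247] ⇒ [22, 45, 73, 81, 117, 125, 154, 165, 203, 248]
  MvoIV ACCGA/2: at [93, 99, 177, 221] ⇒ [95, 101, 179, 223]

Pooled cuts: [1, 10, 12, 22, 32, 41, 45, 57, 62, 73, 81, 95, 101, 109, 117, 125, 135, 149, 154, 165, 179, 197, 203, 210, 216, 223, 241, 248]

Fragment lengths:
  1→10: 9 bp
  10→12: 2 bp
  12→22: 10 bp
  22→32: 10 bp
  32→41: 9 bp
  41→45: 4 bp
  45→57: 12 bp
  57→62: 5 bp
  62→73: 11 bp
  73→81: 8 bp
  81→95: 14 bp
  95→101: 6 bp
  101→109: 8 bp
  109→117: 8 bp
  117→125: 8 bp
  125→135: 10 bp
  135→149: 14 bp
  149→154: 5 bp
  154→165: 11 bp
  165→179: 14 bp
  179→197: 18 bp
  197→203: 6 bp
  203→210: 7 bp
  210→216: 6 bp
  216→223: 7 bp
  223→241: 18 bp
  241→248: 7 bp
  248→1 (wrap): 258-248+1 = 11 bp

[2,4,5,5,6,6,6,7,7,7,8,8,8,8,9,9,10,10,10,11,11,11,12,14,14,14,18,18]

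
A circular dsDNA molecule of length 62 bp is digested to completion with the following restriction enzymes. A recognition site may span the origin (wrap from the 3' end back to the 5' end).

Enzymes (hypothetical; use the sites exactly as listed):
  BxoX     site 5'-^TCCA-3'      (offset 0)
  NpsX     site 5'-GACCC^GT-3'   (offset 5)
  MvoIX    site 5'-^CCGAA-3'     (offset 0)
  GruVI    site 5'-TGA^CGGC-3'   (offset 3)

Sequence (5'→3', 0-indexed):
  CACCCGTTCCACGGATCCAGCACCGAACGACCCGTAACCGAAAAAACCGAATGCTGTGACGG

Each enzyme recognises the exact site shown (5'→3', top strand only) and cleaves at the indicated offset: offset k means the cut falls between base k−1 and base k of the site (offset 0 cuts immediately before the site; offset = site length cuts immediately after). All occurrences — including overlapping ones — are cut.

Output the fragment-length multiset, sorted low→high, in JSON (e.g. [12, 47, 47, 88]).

[4,7,8,9,10,11,13]

Site scan:
  BxoX TCCA/0: at [7, 15] ⇒ [7, 15]
  NpsX GACCCGT/5: at [28] ⇒ [33]
  MvoIX CCGAA/0: at [22, 37, 46] ⇒ [22, 37, 46]
  GruVI TGACGGC/3: at [56] ⇒ [59]

Pooled cuts: [7, 15, 22, 33, 37, 46, 59]

Fragment lengths:
  7→15: 8 bp
  15→22: 7 bp
  22→33: 11 bp
  33→37: 4 bp
  37→46: 9 bp
  46→59: 13 bp
  59→7 (wrap): 62-59+7 = 10 bp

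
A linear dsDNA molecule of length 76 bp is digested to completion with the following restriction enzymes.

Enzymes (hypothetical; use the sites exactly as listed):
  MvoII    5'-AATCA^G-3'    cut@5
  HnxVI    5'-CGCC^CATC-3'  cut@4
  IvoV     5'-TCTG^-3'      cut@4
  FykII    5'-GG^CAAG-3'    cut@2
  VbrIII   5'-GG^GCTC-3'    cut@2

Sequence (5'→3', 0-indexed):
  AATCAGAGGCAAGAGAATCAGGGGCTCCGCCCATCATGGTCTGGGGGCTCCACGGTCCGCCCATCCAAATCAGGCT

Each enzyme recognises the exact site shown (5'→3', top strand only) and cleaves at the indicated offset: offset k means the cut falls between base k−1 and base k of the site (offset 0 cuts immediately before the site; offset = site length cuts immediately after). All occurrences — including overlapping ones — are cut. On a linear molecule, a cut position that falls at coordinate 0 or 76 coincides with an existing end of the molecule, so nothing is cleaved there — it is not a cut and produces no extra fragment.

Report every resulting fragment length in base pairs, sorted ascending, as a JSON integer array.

[3,3,4,4,5,8,11,11,12,15]

Site scan:
  MvoII AATCAG/5: at [0, 15, 67] ⇒ [5, 20, 72]
  HnxVI CGCCCATC/4: at [27, 57] ⇒ [31, 61]
  IvoV TCTG/4: at [39] ⇒ [43]
  FykII GGCAAG/2: at [7] ⇒ [9]
  VbrIII GGGCTC/2: at [21, 44] ⇒ [23, 46]

Pooled cuts: [5, 9, 20, 23, 31, 43, 46, 61, 72]

Fragments:
  [0,5): 5 bp
  [5,9): 4 bp
  [9,20): 11 bp
  [20,23): 3 bp
  [23,31): 8 bp
  [31,43): 12 bp
  [43,46): 3 bp
  [46,61): 15 bp
  [61,72): 11 bp
  [72,76): 4 bp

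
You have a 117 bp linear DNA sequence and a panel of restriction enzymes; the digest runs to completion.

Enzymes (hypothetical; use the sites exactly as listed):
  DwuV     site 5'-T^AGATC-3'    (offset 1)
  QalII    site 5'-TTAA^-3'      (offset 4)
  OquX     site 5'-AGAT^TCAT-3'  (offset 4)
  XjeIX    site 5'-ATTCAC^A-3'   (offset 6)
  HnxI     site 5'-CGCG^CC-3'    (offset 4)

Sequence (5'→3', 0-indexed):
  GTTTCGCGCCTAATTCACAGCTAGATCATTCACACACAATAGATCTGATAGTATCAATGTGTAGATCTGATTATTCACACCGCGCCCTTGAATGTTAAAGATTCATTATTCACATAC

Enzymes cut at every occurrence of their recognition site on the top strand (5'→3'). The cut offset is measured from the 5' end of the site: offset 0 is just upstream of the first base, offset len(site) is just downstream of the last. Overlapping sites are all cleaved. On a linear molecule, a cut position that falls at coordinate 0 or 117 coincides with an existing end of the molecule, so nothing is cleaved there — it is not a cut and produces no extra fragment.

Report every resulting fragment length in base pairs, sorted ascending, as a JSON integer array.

Scan for sites:
  DwuV TAGATC/1: at [21, 39, 61] ⇒ [22, 40, 62]
  QalII TTAA/4: at [94] ⇒ [98]
  OquX AGATTCAT/4: at [98] ⇒ [102]
  XjeIX ATTCACA/6: at [12, 27, 72, 107] ⇒ [18, 33, 78, 113]
  HnxI CGCGCC/4: at [4, 80] ⇒ [8, 84]

All cut coordinates (distinct, sorted): [8, 18, 22, 33, 40, 62, 78, 84, 98, 102, 113]

Fragments:
  [0,8): 8 bp
  [8,18): 10 bp
  [18,22): 4 bp
  [22,33): 11 bp
  [33,40): 7 bp
  [40,62): 22 bp
  [62,78): 16 bp
  [78,84): 6 bp
  [84,98): 14 bp
  [98,102): 4 bp
  [102,113): 11 bp
  [113,117): 4 bp

[4,4,4,6,7,8,10,11,11,14,16,22]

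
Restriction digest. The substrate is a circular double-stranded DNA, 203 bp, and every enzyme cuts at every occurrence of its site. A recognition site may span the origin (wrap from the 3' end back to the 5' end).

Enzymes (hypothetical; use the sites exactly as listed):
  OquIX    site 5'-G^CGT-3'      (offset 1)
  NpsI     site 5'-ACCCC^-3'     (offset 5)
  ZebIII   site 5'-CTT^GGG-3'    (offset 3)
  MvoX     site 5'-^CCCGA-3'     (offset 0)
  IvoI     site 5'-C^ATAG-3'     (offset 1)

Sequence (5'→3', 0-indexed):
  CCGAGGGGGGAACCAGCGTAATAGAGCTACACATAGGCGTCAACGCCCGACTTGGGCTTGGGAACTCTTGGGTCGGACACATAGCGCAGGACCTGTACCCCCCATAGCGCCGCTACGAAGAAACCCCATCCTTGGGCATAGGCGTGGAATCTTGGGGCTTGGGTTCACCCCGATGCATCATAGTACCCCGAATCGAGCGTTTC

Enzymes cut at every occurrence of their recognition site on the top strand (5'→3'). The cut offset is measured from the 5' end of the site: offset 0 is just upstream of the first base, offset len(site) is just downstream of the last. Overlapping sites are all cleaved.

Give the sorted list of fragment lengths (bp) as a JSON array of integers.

Site scan:
  OquIX (GCGT, off=1): starts [15, 36, 141, 196] → cuts [16, 37, 142, 197]
  NpsI (ACCCC, off=5): starts [96, 122, 166, 184] → cuts [101, 127, 171, 189]
  ZebIII (CTTGGG, off=3): starts [50, 56, 66, 130, 150, 157] → cuts [53, 59, 69, 133, 153, 160]
  MvoX (CCCGA, off=0): starts [45, 168, 186, 202] → cuts [45, 168, 186, 202]
  IvoI (CATAG, off=1): starts [31, 79, 102, 136, 178] → cuts [32, 80, 103, 137, 179]

Pooled cuts: [16, 32, 37, 45, 53, 59, 69, 80, 101, 103, 127, 133, 137, 142, 153, 160, 168, 171, 179, 186, 189, 197, 202]

Fragment lengths:
  16→32: 16 bp
  32→37: 5 bp
  37→45: 8 bp
  45→53: 8 bp
  53→59: 6 bp
  59→69: 10 bp
  69→80: 11 bp
  80→101: 21 bp
  101→103: 2 bp
  103→127: 24 bp
  127→133: 6 bp
  133→137: 4 bp
  137→142: 5 bp
  142→153: 11 bp
  153→160: 7 bp
  160→168: 8 bp
  168→171: 3 bp
  171→179: 8 bp
  179→186: 7 bp
  186→189: 3 bp
  189→197: 8 bp
  197→202: 5 bp
  202→16 (wrap): 203-202+16 = 17 bp

[2,3,3,4,5,5,5,6,6,7,7,8,8,8,8,8,10,11,11,16,17,21,24]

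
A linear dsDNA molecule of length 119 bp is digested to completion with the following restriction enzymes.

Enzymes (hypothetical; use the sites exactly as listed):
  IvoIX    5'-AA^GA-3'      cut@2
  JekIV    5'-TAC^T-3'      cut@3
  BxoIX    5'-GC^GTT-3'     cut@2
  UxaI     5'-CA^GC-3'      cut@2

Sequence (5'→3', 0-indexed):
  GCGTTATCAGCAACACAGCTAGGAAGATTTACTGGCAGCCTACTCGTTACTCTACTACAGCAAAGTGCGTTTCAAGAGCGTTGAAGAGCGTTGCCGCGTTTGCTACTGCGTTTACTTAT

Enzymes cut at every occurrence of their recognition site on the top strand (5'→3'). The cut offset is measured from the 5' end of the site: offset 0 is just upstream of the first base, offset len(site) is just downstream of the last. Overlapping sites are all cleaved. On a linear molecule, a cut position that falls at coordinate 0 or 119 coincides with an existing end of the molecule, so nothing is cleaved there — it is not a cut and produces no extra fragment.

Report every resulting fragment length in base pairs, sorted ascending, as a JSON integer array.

[2,3,4,4,4,4,5,5,6,6,6,7,7,7,7,8,8,8,9,9]

Scan for sites:
  IvoIX (AAGA, off=2): starts [23, 73, 83] → cuts [25, 75, 85]
  JekIV (TACT, off=3): starts [29, 40, 47, 52, 103, 112] → cuts [32, 43, 50, 55, 106, 115]
  BxoIX (GCGTT, off=2): starts [0, 66, 77, 87, 95, 107] → cuts [2, 68, 79, 89, 97, 109]
  UxaI (CAGC, off=2): starts [7, 15, 35, 57] → cuts [9, 17, 37, 59]

All cut coordinates (distinct, sorted): [2, 9, 17, 25, 32, 37, 43, 50, 55, 59, 68, 75, 79, 85, 89, 97, 106, 109, 115]

Fragments:
  [0,2): 2 bp
  [2,9): 7 bp
  [9,17): 8 bp
  [17,25): 8 bp
  [25,32): 7 bp
  [32,37): 5 bp
  [37,43): 6 bp
  [43,50): 7 bp
  [50,55): 5 bp
  [55,59): 4 bp
  [59,68): 9 bp
  [68,75): 7 bp
  [75,79): 4 bp
  [79,85): 6 bp
  [85,89): 4 bp
  [89,97): 8 bp
  [97,106): 9 bp
  [106,109): 3 bp
  [109,115): 6 bp
  [115,119): 4 bp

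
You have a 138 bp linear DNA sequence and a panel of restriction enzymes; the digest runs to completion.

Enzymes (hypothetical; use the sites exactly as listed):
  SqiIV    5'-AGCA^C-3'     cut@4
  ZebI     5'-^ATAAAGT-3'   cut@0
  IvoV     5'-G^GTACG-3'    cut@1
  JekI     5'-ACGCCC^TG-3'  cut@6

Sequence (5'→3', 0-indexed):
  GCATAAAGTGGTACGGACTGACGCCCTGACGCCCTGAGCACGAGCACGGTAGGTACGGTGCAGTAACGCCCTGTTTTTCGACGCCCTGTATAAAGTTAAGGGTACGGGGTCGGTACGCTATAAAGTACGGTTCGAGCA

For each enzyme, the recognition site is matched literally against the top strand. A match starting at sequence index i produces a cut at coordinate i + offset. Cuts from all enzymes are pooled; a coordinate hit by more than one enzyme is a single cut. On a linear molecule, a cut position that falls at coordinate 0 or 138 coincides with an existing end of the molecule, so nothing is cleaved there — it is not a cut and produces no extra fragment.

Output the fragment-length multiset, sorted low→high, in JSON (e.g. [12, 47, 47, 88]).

[2,3,6,6,6,7,8,8,11,12,15,16,19,19]

Scan for sites:
  SqiIV (AGCAC, off=4): starts [36, 42] → cuts [40, 46]
  ZebI (ATAAAGT, off=0): starts [2, 89, 119] → cuts [2, 89, 119]
  IvoV (GGTACG, off=1): starts [9, 51, 100, 111] → cuts [10, 52, 101, 112]
  JekI (ACGCCCTG, off=6): starts [20, 28, 65, 80] → cuts [26, 34, 71, 86]

Pooled cuts: [2, 10, 26, 34, 40, 46, 52, 71, 86, 89, 101, 112, 119]

Fragments:
  [0,2): 2 bp
  [2,10): 8 bp
  [10,26): 16 bp
  [26,34): 8 bp
  [34,40): 6 bp
  [40,46): 6 bp
  [46,52): 6 bp
  [52,71): 19 bp
  [71,86): 15 bp
  [86,89): 3 bp
  [89,101): 12 bp
  [101,112): 11 bp
  [112,119): 7 bp
  [119,138): 19 bp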